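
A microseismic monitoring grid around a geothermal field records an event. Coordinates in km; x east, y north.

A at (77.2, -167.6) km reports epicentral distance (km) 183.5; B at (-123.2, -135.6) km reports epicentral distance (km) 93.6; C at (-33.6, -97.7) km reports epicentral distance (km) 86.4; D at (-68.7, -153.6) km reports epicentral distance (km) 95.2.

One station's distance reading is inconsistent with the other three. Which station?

Solve using three stations at a time. Using A, B, D (subtract circle equations pairwise → linear system) gives (x, y) ≈ (-70.3, -58.5).
Distances from that point to each station vs reported:
  A: calculated 183.4 vs reported 183.5 → residual 0.1 km
  B: calculated 93.5 vs reported 93.6 → residual 0.1 km
  C: calculated 53.7 vs reported 86.4 → residual 32.7 km
  D: calculated 95.1 vs reported 95.2 → residual 0.1 km
A, B, D are mutually consistent (residuals ≈ 0); C is off by 32.7 km.

C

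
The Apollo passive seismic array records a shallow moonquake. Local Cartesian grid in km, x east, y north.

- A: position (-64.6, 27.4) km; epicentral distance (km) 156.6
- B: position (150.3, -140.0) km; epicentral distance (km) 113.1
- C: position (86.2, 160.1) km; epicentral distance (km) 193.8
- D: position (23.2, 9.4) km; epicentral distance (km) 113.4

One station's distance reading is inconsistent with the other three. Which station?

A

Solve using three stations at a time. Using B, C, D (subtract circle equations pairwise → linear system) gives (x, y) ≈ (130.0, -28.7).
Distances from that point to each station vs reported:
  A: calculated 202.6 vs reported 156.6 → residual 46.0 km
  B: calculated 113.1 vs reported 113.1 → residual 0.0 km
  C: calculated 193.8 vs reported 193.8 → residual 0.0 km
  D: calculated 113.4 vs reported 113.4 → residual 0.0 km
B, C, D are mutually consistent (residuals ≈ 0); A is off by 46.0 km.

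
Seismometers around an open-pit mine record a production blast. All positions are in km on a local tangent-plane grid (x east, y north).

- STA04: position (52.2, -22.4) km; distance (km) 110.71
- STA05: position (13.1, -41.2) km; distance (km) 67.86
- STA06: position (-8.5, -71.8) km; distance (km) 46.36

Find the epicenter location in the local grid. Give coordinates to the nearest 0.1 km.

x ≈ -52.7 km, y ≈ -57.8 km

Circle about each station: (x − 52.2)² + (y + 22.4)² = 110.71²; (x − 13.1)² + (y + 41.2)² = 67.86²; (x + 8.5)² + (y + 71.8)² = 46.36².
Subtracting the STA04 equation from the STA05 and STA06 equations removes the quadratic terms:
-78.2 x − 37.6 y = 6294.17
-121.4 x − 98.8 y = 12108.34
Solving the 2×2 system: x ≈ -52.7, y ≈ -57.8 km.
Check against STA04 (with the unrounded x, y): √((x − 52.2)²+(y + 22.4)²) = 110.71 ≈ 110.71 km. ✓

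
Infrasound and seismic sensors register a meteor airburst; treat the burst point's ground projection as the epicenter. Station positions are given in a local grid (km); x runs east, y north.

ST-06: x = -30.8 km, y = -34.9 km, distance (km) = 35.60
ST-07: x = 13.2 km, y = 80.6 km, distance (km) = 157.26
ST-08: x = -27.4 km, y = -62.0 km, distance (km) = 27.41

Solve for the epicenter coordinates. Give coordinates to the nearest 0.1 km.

Circle about each station: (x + 30.8)² + (y + 34.9)² = 35.60²; (x − 13.2)² + (y − 80.6)² = 157.26²; (x + 27.4)² + (y + 62.0)² = 27.41².
Subtracting pairs of circle equations eliminates x²+y² and gives linear equations (the radical axes):
88.0 x + 231.0 y = -18959.40
6.8 x − 54.2 y = 2944.16
Solving the 2×2 system: x ≈ -54.8, y ≈ -61.2 km.

-54.8 km east, -61.2 km north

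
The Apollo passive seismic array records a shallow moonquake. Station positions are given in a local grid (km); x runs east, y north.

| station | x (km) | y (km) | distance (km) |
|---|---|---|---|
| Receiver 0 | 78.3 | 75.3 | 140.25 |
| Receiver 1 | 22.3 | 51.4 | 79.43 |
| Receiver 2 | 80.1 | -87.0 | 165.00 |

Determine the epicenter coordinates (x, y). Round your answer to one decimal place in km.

x ≈ -48.8 km, y ≈ 16.0 km

Circle about each station: (x − 78.3)² + (y − 75.3)² = 140.25²; (x − 22.3)² + (y − 51.4)² = 79.43²; (x − 80.1)² + (y + 87.0)² = 165.00².
Subtracting the Receiver 0 equation from the Receiver 1 and Receiver 2 equations removes the quadratic terms:
-112.0 x − 47.8 y = 4699.21
3.6 x − 324.6 y = -5370.91
Solving the 2×2 system: x ≈ -48.8, y ≈ 16.0 km.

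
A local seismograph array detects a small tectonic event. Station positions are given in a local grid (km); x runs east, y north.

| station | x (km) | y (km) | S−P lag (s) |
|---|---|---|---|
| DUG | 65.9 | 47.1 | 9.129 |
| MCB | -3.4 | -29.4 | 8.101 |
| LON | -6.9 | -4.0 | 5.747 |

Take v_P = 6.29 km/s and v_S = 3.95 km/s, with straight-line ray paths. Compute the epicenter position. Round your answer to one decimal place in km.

Distance from S−P lag: d = Δt · v_P v_S / (v_P − v_S) = Δt · (6.29·3.95)/(6.29−3.95) ≈ 10.6177·Δt.
So d_DUG = 96.93, d_MCB = 86.01, d_LON = 61.02 km.
Circle about each station: (x − 65.9)² + (y − 47.1)² = 96.93²; (x + 3.4)² + (y + 29.4)² = 86.01²; (x + 6.9)² + (y + 4.0)² = 61.02².
Subtracting pairs of circle equations eliminates x²+y² and gives linear equations (the radical axes):
-138.6 x − 153.0 y = -3687.60
-145.6 x − 102.2 y = -825.63
Solving the 2×2 system: x ≈ -30.9, y ≈ 52.1 km.

-30.9 km east, 52.1 km north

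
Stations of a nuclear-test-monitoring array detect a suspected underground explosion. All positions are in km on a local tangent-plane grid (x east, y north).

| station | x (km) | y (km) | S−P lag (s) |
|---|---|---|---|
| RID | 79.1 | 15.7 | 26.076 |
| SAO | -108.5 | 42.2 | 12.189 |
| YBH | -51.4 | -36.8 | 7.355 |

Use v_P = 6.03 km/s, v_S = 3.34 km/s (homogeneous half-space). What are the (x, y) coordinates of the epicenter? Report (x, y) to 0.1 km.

Distance from S−P lag: d = Δt · v_P v_S / (v_P − v_S) = Δt · (6.03·3.34)/(6.03−3.34) ≈ 7.4871·Δt.
So d_RID = 195.23, d_SAO = 91.26, d_YBH = 55.07 km.
Circle about each station: (x − 79.1)² + (y − 15.7)² = 195.23²; (x + 108.5)² + (y − 42.2)² = 91.26²; (x + 51.4)² + (y + 36.8)² = 55.07².
Subtracting the RID equation from the SAO and YBH equations removes the quadratic terms:
-375.2 x + 53.0 y = 36836.16
-261.0 x − 105.0 y = 32574.95
Solving the 2×2 system: x ≈ -105.1, y ≈ -49.0 km.
Check against RID (with the unrounded x, y): √((x − 79.1)²+(y − 15.7)²) = 195.23 ≈ 195.23 km. ✓

x ≈ -105.1 km, y ≈ -49.0 km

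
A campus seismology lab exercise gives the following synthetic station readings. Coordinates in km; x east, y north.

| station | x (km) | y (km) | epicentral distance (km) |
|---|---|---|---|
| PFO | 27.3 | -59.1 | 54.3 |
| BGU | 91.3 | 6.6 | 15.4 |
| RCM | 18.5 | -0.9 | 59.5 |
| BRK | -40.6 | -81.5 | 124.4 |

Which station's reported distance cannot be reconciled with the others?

BGU

Solve using three stations at a time. Using PFO, RCM, BRK (subtract circle equations pairwise → linear system) gives (x, y) ≈ (71.6, -27.7).
Distances from that point to each station vs reported:
  PFO: calculated 54.2 vs reported 54.3 → residual 0.1 km
  BGU: calculated 39.6 vs reported 15.4 → residual 24.2 km
  RCM: calculated 59.4 vs reported 59.5 → residual 0.1 km
  BRK: calculated 124.4 vs reported 124.4 → residual 0.0 km
PFO, RCM, BRK are mutually consistent (residuals ≈ 0); BGU is off by 24.2 km.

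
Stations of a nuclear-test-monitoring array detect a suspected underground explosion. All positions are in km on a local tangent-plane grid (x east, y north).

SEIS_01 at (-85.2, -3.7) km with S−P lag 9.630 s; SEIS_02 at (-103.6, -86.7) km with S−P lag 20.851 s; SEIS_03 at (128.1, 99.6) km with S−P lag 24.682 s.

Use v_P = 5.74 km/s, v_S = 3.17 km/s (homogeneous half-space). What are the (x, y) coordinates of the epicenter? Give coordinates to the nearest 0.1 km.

Distance from S−P lag: d = Δt · v_P v_S / (v_P − v_S) = Δt · (5.74·3.17)/(5.74−3.17) ≈ 7.0801·Δt.
So d_SEIS_01 = 68.18, d_SEIS_02 = 147.63, d_SEIS_03 = 174.75 km.
Circle about each station: (x + 85.2)² + (y + 3.7)² = 68.18²; (x + 103.6)² + (y + 86.7)² = 147.63²; (x − 128.1)² + (y − 99.6)² = 174.75².
Subtracting the SEIS_01 equation from the SEIS_02 and SEIS_03 equations removes the quadratic terms:
-36.8 x − 166.0 y = -6168.98
426.6 x + 206.6 y = -6832.01
Solving the 2×2 system: x ≈ -38.1, y ≈ 45.6 km.
Check against SEIS_01 (with the unrounded x, y): √((x + 85.2)²+(y + 3.7)²) = 68.19 ≈ 68.18 km. ✓

x ≈ -38.1 km, y ≈ 45.6 km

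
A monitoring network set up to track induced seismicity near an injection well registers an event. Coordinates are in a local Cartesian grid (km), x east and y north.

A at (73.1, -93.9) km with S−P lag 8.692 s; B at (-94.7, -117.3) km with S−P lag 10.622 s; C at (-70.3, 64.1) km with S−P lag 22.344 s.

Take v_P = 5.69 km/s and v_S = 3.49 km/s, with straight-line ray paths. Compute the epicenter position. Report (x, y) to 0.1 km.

Distance from S−P lag: d = Δt · v_P v_S / (v_P − v_S) = Δt · (5.69·3.49)/(5.69−3.49) ≈ 9.0264·Δt.
So d_A = 78.46, d_B = 95.88, d_C = 201.69 km.
Circle about each station: (x − 73.1)² + (y + 93.9)² = 78.46²; (x + 94.7)² + (y + 117.3)² = 95.88²; (x + 70.3)² + (y − 64.1)² = 201.69².
Subtracting the A equation from the B and C equations removes the quadratic terms:
-335.6 x − 46.8 y = 5529.56
-286.8 x + 316.0 y = -39632.80
Solving the 2×2 system: x ≈ 0.9, y ≈ -124.6 km.

(0.9, -124.6)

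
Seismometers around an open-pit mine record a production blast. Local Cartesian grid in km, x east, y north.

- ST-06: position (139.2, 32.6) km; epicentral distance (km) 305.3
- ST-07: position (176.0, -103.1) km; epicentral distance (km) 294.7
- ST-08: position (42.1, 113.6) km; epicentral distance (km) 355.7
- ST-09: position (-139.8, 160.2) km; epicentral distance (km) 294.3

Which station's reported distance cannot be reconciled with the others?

ST-08

Solve using three stations at a time. Using ST-06, ST-07, ST-09 (subtract circle equations pairwise → linear system) gives (x, y) ≈ (-117.1, -133.2).
Distances from that point to each station vs reported:
  ST-06: calculated 305.3 vs reported 305.3 → residual 0.0 km
  ST-07: calculated 294.7 vs reported 294.7 → residual 0.0 km
  ST-08: calculated 293.7 vs reported 355.7 → residual 62.0 km
  ST-09: calculated 294.3 vs reported 294.3 → residual 0.0 km
ST-06, ST-07, ST-09 are mutually consistent (residuals ≈ 0); ST-08 is off by 62.0 km.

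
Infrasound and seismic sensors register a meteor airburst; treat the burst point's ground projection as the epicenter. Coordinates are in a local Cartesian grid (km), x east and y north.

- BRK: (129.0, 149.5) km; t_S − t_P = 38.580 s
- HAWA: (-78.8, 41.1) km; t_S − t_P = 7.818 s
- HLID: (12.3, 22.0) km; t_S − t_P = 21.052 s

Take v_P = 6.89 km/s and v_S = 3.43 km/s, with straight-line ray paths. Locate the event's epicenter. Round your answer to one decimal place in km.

(-122.7, 71.5)

Distance from S−P lag: d = Δt · v_P v_S / (v_P − v_S) = Δt · (6.89·3.43)/(6.89−3.43) ≈ 6.8303·Δt.
So d_BRK = 263.51, d_HAWA = 53.40, d_HLID = 143.79 km.
Circle about each station: (x − 129.0)² + (y − 149.5)² = 263.51²; (x + 78.8)² + (y − 41.1)² = 53.40²; (x − 12.3)² + (y − 22.0)² = 143.79².
Subtracting pairs of circle equations eliminates x²+y² and gives linear equations (the radical axes):
-415.6 x − 216.8 y = 35493.36
-233.4 x − 255.0 y = 10406.00
Solving the 2×2 system: x ≈ -122.7, y ≈ 71.5 km.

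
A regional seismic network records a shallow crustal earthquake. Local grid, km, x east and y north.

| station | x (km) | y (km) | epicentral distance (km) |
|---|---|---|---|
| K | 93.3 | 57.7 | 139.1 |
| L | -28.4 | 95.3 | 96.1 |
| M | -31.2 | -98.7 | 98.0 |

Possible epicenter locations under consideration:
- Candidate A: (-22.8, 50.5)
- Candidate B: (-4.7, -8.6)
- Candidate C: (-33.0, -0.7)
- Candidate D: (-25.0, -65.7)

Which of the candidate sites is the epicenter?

For each candidate, compare |candidate − station| to the reported distance:
Candidate A: residuals K 22.8, L 51.0, M 51.4 → max 51.4 km
Candidate B: residuals K 20.8, L 10.5, M 4.1 → max 20.8 km
Candidate C: residuals K 0.0, L 0.0, M 0.0 → max 0.0 km
Candidate D: residuals K 31.8, L 64.9, M 64.4 → max 64.9 km
Only Candidate C has all residuals ≈ 0.

Candidate C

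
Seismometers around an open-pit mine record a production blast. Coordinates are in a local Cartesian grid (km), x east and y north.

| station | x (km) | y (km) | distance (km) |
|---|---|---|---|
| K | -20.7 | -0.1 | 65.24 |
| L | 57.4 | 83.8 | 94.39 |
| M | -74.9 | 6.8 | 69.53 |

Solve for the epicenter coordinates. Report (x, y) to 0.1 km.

Circle about each station: (x + 20.7)² + (y + 0.1)² = 65.24²; (x − 57.4)² + (y − 83.8)² = 94.39²; (x + 74.9)² + (y − 6.8)² = 69.53².
Subtracting pairs of circle equations eliminates x²+y² and gives linear equations (the radical axes):
156.2 x + 167.8 y = 5235.49
-108.4 x + 13.8 y = 4649.59
Solving the 2×2 system: x ≈ -34.8, y ≈ 63.6 km.

x ≈ -34.8 km, y ≈ 63.6 km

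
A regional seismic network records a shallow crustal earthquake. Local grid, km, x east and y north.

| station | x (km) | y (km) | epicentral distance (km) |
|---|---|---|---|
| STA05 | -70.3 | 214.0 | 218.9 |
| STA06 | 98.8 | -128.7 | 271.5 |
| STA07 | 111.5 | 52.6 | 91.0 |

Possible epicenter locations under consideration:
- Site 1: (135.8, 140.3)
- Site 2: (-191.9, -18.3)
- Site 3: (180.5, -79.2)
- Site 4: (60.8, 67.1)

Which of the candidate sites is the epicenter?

Site 1

For each candidate, compare |candidate − station| to the reported distance:
Site 1: residuals STA05 0.0, STA06 0.0, STA07 0.0 → max 0.0 km
Site 2: residuals STA05 43.3, STA06 39.5, STA07 220.6 → max 220.6 km
Site 3: residuals STA05 166.9, STA06 176.0, STA07 57.8 → max 176.0 km
Site 4: residuals STA05 22.0, STA06 72.0, STA07 38.3 → max 72.0 km
Only Site 1 has all residuals ≈ 0.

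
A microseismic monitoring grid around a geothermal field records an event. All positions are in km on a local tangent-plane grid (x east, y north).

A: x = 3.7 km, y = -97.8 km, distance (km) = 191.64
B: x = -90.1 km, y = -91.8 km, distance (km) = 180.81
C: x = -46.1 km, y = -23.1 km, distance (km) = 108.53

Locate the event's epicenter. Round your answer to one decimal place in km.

x ≈ -53.2 km, y ≈ 85.2 km

Circle about each station: (x − 3.7)² + (y + 97.8)² = 191.64²; (x + 90.1)² + (y + 91.8)² = 180.81²; (x + 46.1)² + (y + 23.1)² = 108.53².
Subtracting the A equation from the B and C equations removes the quadratic terms:
-187.6 x + 12.0 y = 11000.35
-99.6 x + 149.4 y = 18027.42
Solving the 2×2 system: x ≈ -53.2, y ≈ 85.2 km.
Check against A (with the unrounded x, y): √((x − 3.7)²+(y + 97.8)²) = 191.65 ≈ 191.64 km. ✓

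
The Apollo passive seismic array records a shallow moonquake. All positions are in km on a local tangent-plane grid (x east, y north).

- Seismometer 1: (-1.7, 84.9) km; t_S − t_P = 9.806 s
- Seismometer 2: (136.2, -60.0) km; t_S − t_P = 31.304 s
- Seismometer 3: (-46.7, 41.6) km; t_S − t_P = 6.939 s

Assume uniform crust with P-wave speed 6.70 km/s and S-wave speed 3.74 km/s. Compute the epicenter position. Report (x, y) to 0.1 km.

Distance from S−P lag: d = Δt · v_P v_S / (v_P − v_S) = Δt · (6.70·3.74)/(6.70−3.74) ≈ 8.4655·Δt.
So d_Seismometer 1 = 83.01, d_Seismometer 2 = 265.01, d_Seismometer 3 = 58.74 km.
Circle about each station: (x + 1.7)² + (y − 84.9)² = 83.01²; (x − 136.2)² + (y + 60.0)² = 265.01²; (x + 46.7)² + (y − 41.6)² = 58.74².
Subtracting the Seismometer 1 equation from the Seismometer 2 and Seismometer 3 equations removes the quadratic terms:
275.8 x − 289.8 y = -48400.10
-90.0 x − 86.6 y = 140.82
Solving the 2×2 system: x ≈ -84.7, y ≈ 86.4 km.
Check against Seismometer 1 (with the unrounded x, y): √((x + 1.7)²+(y − 84.9)²) = 83.02 ≈ 83.01 km. ✓

-84.7 km east, 86.4 km north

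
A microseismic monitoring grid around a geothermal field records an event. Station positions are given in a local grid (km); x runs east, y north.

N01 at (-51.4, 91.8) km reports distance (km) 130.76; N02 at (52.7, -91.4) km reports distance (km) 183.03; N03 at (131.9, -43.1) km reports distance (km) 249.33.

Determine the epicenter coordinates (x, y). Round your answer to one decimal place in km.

-116.5 km east, -21.6 km north

Circle about each station: (x + 51.4)² + (y − 91.8)² = 130.76²; (x − 52.7)² + (y + 91.4)² = 183.03²; (x − 131.9)² + (y + 43.1)² = 249.33².
Subtracting the N01 equation from the N02 and N03 equations removes the quadratic terms:
208.2 x − 366.4 y = -16339.75
366.6 x − 269.8 y = -36881.25
Solving the 2×2 system: x ≈ -116.5, y ≈ -21.6 km.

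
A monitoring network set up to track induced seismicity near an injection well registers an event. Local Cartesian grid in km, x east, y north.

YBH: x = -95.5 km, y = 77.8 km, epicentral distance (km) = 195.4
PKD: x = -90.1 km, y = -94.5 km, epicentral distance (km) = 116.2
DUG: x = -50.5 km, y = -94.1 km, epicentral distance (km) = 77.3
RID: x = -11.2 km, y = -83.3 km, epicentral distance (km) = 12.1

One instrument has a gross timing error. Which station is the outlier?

Solve using three stations at a time. Using YBH, PKD, DUG (subtract circle equations pairwise → linear system) gives (x, y) ≈ (24.6, -76.3).
Distances from that point to each station vs reported:
  YBH: calculated 195.3 vs reported 195.4 → residual 0.1 km
  PKD: calculated 116.1 vs reported 116.2 → residual 0.1 km
  DUG: calculated 77.1 vs reported 77.3 → residual 0.2 km
  RID: calculated 36.4 vs reported 12.1 → residual 24.3 km
YBH, PKD, DUG are mutually consistent (residuals ≈ 0); RID is off by 24.3 km.

RID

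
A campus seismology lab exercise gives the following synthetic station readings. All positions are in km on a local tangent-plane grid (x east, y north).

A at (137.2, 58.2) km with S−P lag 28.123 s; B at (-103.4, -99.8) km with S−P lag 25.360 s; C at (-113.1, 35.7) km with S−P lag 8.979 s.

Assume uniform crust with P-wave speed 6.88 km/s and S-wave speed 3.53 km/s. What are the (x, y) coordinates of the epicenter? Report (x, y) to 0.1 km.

Distance from S−P lag: d = Δt · v_P v_S / (v_P − v_S) = Δt · (6.88·3.53)/(6.88−3.53) ≈ 7.2497·Δt.
So d_A = 203.88, d_B = 183.85, d_C = 65.09 km.
Circle about each station: (x − 137.2)² + (y − 58.2)² = 203.88²; (x + 103.4)² + (y + 99.8)² = 183.85²; (x + 113.1)² + (y − 35.7)² = 65.09².
Subtracting pairs of circle equations eliminates x²+y² and gives linear equations (the radical axes):
-481.2 x − 316.0 y = 6206.75
-500.6 x − 45.0 y = 29185.37
Solving the 2×2 system: x ≈ -65.5, y ≈ 80.1 km.
Check against A (with the unrounded x, y): √((x − 137.2)²+(y − 58.2)²) = 203.88 ≈ 203.88 km. ✓

-65.5 km east, 80.1 km north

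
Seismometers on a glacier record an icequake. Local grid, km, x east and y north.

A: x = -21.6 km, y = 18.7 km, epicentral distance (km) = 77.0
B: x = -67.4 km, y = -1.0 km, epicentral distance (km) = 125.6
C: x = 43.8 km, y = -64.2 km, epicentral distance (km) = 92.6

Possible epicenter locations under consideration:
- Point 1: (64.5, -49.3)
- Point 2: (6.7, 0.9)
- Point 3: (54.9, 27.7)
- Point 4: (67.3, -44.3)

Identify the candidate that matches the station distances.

For each candidate, compare |candidate − station| to the reported distance:
Point 1: residuals A 32.7, B 14.9, C 67.1 → max 67.1 km
Point 2: residuals A 43.6, B 51.5, C 17.7 → max 51.5 km
Point 3: residuals A 0.0, B 0.0, C 0.0 → max 0.0 km
Point 4: residuals A 32.0, B 15.9, C 61.8 → max 61.8 km
Only Point 3 has all residuals ≈ 0.

Point 3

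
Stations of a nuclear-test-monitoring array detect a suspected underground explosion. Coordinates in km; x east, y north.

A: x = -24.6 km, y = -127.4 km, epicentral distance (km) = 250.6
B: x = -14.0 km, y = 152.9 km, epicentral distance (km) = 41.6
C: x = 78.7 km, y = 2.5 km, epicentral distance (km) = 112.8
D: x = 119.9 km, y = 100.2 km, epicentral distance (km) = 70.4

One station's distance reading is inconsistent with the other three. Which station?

Solve using three stations at a time. Using A, C, D (subtract circle equations pairwise → linear system) gives (x, y) ≈ (50.4, 111.7).
Distances from that point to each station vs reported:
  A: calculated 250.6 vs reported 250.6 → residual 0.0 km
  B: calculated 76.5 vs reported 41.6 → residual 34.9 km
  C: calculated 112.8 vs reported 112.8 → residual 0.0 km
  D: calculated 70.4 vs reported 70.4 → residual 0.0 km
A, C, D are mutually consistent (residuals ≈ 0); B is off by 34.9 km.

B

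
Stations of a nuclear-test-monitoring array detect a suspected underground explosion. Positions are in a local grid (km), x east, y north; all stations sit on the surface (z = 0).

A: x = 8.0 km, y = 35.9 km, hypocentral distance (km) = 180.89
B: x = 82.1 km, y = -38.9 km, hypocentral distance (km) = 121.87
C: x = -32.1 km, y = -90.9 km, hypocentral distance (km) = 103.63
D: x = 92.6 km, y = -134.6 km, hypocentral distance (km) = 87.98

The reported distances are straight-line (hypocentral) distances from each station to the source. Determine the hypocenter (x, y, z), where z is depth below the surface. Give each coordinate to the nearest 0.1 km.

Each station gives a sphere (x−x_i)² + (y−y_i)² + z² = d_i² (stations at z=0).
Subtracting the A sphere from B and C: z² cancels, leaving linear equations in x and y:
148.2 x − 149.6 y = 24769.71
-80.2 x − 253.6 y = 29922.43
Solving: x ≈ 36.409, y ≈ -129.505 km (keep extra digits for the depth step; rounded: 36.4, -129.5).
Then from the A sphere: z² = 180.89² − (x − 8.0)² − (y − 35.9)² with x = 36.409, y = -129.505, so z ≈ 67.493 ≈ 67.5 km.

x ≈ 36.4 km, y ≈ -129.5 km, depth ≈ 67.5 km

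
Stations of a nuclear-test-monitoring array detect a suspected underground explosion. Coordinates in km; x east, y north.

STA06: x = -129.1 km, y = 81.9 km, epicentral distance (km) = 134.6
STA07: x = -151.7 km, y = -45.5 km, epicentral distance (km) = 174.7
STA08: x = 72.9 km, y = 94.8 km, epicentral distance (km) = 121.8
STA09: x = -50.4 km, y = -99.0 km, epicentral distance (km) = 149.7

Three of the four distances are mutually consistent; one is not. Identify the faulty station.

Solve using three stations at a time. Using STA06, STA07, STA09 (subtract circle equations pairwise → linear system) gives (x, y) ≈ (-0.6, 42.1).
Distances from that point to each station vs reported:
  STA06: calculated 134.5 vs reported 134.6 → residual 0.1 km
  STA07: calculated 174.6 vs reported 174.7 → residual 0.1 km
  STA08: calculated 90.5 vs reported 121.8 → residual 31.3 km
  STA09: calculated 149.6 vs reported 149.7 → residual 0.1 km
STA06, STA07, STA09 are mutually consistent (residuals ≈ 0); STA08 is off by 31.3 km.

STA08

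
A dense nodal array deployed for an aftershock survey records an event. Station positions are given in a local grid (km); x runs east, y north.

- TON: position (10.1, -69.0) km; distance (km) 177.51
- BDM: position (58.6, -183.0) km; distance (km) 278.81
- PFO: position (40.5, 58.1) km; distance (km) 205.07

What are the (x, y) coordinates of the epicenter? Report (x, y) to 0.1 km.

(-155.0, -3.8)

Circle about each station: (x − 10.1)² + (y + 69.0)² = 177.51²; (x − 58.6)² + (y + 183.0)² = 278.81²; (x − 40.5)² + (y − 58.1)² = 205.07².
Subtracting the TON equation from the BDM and PFO equations removes the quadratic terms:
97.0 x − 228.0 y = -14165.27
60.8 x + 254.2 y = -10391.05
Solving the 2×2 system: x ≈ -155.0, y ≈ -3.8 km.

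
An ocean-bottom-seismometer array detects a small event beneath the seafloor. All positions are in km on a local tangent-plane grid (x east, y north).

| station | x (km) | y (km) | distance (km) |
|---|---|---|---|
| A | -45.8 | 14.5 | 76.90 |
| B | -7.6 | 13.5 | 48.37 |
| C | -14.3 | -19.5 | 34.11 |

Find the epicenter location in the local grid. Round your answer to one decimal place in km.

(19.0, -26.9)

Circle about each station: (x + 45.8)² + (y − 14.5)² = 76.90²; (x + 7.6)² + (y − 13.5)² = 48.37²; (x + 14.3)² + (y + 19.5)² = 34.11².
Subtracting the A equation from the B and C equations removes the quadratic terms:
76.4 x − 2.0 y = 1506.07
63.0 x − 68.0 y = 3026.97
Solving the 2×2 system: x ≈ 19.0, y ≈ -26.9 km.
Check against A (with the unrounded x, y): √((x + 45.8)²+(y − 14.5)²) = 76.91 ≈ 76.90 km. ✓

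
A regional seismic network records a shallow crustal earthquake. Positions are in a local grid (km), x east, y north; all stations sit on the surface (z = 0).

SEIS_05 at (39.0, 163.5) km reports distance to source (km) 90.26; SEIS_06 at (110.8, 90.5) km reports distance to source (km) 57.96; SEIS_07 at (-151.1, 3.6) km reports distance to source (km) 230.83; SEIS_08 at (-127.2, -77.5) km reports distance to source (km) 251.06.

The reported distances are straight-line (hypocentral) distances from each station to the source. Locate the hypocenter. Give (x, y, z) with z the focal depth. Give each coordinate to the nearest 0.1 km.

(63.3, 82.8, 32.3)

Each station gives a sphere (x−x_i)² + (y−y_i)² + z² = d_i² (stations at z=0).
Subtracting the SEIS_05 sphere from SEIS_06 and SEIS_07: z² cancels, leaving linear equations in x and y:
143.6 x − 146.0 y = -2998.85
-380.2 x − 319.8 y = -50544.70
Solving: x ≈ 63.298, y ≈ 82.798 km (keep extra digits for the depth step; rounded: 63.3, 82.8).
Then from the SEIS_05 sphere: z² = 90.26² − (x − 39.0)² − (y − 163.5)² with x = 63.298, y = 82.798, so z ≈ 32.306 ≈ 32.3 km.
Check against SEIS_08 (with the unrounded solution): distance 251.05 ≈ 251.06 km. ✓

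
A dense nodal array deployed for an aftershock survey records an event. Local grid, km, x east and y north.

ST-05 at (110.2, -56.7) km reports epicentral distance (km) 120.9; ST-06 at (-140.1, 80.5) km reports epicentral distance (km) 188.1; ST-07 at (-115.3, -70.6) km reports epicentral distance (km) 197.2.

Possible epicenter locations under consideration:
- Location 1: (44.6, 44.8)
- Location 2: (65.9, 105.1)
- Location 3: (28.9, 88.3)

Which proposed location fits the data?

Location 1

For each candidate, compare |candidate − station| to the reported distance:
Location 1: residuals ST-05 0.0, ST-06 0.0, ST-07 0.0 → max 0.0 km
Location 2: residuals ST-05 46.9, ST-06 19.4, ST-07 55.2 → max 55.2 km
Location 3: residuals ST-05 45.3, ST-06 18.9, ST-07 17.4 → max 45.3 km
Only Location 1 has all residuals ≈ 0.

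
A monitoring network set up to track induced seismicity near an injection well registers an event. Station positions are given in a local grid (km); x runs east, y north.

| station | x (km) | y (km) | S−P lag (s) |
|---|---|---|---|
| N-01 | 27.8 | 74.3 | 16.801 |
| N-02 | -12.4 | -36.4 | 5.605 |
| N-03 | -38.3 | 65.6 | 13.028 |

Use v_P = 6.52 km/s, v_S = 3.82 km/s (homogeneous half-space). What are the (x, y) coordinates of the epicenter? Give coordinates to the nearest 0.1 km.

Distance from S−P lag: d = Δt · v_P v_S / (v_P − v_S) = Δt · (6.52·3.82)/(6.52−3.82) ≈ 9.2246·Δt.
So d_N-01 = 154.98, d_N-02 = 51.70, d_N-03 = 120.18 km.
Circle about each station: (x − 27.8)² + (y − 74.3)² = 154.98²; (x + 12.4)² + (y + 36.4)² = 51.70²; (x + 38.3)² + (y − 65.6)² = 120.18².
Subtracting pairs of circle equations eliminates x²+y² and gives linear equations (the radical axes):
-80.4 x − 221.4 y = 16531.30
-132.2 x − 17.4 y = 9052.49
Solving the 2×2 system: x ≈ -61.6, y ≈ -52.3 km.
Check against N-01 (with the unrounded x, y): √((x − 27.8)²+(y − 74.3)²) = 154.98 ≈ 154.98 km. ✓

-61.6 km east, -52.3 km north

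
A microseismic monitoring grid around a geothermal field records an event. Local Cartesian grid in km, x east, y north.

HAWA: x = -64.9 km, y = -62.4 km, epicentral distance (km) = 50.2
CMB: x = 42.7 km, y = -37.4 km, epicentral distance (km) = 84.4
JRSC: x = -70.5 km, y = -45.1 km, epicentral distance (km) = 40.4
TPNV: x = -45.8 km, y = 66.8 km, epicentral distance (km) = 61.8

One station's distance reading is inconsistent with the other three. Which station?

Solve using three stations at a time. Using HAWA, CMB, JRSC (subtract circle equations pairwise → linear system) gives (x, y) ≈ (-39.7, -19.0).
Distances from that point to each station vs reported:
  HAWA: calculated 50.2 vs reported 50.2 → residual 0.0 km
  CMB: calculated 84.4 vs reported 84.4 → residual 0.0 km
  JRSC: calculated 40.4 vs reported 40.4 → residual 0.0 km
  TPNV: calculated 86.0 vs reported 61.8 → residual 24.2 km
HAWA, CMB, JRSC are mutually consistent (residuals ≈ 0); TPNV is off by 24.2 km.

TPNV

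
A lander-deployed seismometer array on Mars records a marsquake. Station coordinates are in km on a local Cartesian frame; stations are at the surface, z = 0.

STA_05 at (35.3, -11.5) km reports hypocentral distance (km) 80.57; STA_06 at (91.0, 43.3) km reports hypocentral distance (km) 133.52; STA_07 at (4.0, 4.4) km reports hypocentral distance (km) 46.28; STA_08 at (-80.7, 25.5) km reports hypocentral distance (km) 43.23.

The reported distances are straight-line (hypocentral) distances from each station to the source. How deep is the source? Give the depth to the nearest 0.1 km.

Each station gives a sphere (x−x_i)² + (y−y_i)² + z² = d_i² (stations at z=0).
Subtracting the STA_05 sphere from STA_06 and STA_07: z² cancels, leaving linear equations in x and y:
111.4 x + 109.6 y = -2558.52
-62.6 x + 31.8 y = 3006.71
Solving: x ≈ -39.496, y ≈ 16.801 km (keep extra digits for the depth step; rounded: -39.5, 16.8).
Then from the STA_05 sphere: z² = 80.57² − (x − 35.3)² − (y + 11.5)² with x = -39.496, y = 16.801, so z ≈ 9.805 ≈ 9.8 km.

z ≈ 9.8 km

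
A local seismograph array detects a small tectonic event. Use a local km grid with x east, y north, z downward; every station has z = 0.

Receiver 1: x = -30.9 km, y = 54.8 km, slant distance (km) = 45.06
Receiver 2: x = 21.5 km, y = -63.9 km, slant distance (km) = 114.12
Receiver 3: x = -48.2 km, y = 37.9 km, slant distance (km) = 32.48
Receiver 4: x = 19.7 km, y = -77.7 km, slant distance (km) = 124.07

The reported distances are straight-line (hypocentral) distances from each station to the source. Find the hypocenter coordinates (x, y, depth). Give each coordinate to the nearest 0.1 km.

Each station gives a sphere (x−x_i)² + (y−y_i)² + z² = d_i² (stations at z=0).
Subtracting the Receiver 1 sphere from Receiver 2 and Receiver 3: z² cancels, leaving linear equations in x and y:
104.8 x − 237.4 y = -10405.36
-34.6 x − 33.8 y = 777.25
Solving: x ≈ -45.611, y ≈ 23.695 km (keep extra digits for the depth step; rounded: -45.6, 23.7).
Then from the Receiver 1 sphere: z² = 45.06² − (x + 30.9)² − (y − 54.8)² with x = -45.611, y = 23.695, so z ≈ 29.094 ≈ 29.1 km.

x ≈ -45.6 km, y ≈ 23.7 km, depth ≈ 29.1 km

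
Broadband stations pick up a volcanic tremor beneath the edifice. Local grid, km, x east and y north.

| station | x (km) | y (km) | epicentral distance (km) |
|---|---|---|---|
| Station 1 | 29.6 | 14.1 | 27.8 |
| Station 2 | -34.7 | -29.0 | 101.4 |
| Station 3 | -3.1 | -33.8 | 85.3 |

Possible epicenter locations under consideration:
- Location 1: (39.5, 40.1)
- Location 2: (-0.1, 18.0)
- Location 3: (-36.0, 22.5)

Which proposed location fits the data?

Location 1

For each candidate, compare |candidate − station| to the reported distance:
Location 1: residuals Station 1 0.0, Station 2 0.0, Station 3 0.0 → max 0.0 km
Location 2: residuals Station 1 2.2, Station 2 43.0, Station 3 33.4 → max 43.0 km
Location 3: residuals Station 1 38.3, Station 2 49.9, Station 3 20.1 → max 49.9 km
Only Location 1 has all residuals ≈ 0.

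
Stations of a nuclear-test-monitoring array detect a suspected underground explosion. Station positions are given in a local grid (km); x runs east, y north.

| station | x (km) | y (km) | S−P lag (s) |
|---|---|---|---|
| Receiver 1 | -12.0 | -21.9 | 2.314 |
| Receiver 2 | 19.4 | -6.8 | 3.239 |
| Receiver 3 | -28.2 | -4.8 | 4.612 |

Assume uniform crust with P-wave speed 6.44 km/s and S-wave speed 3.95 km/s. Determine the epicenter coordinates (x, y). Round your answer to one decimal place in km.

6.1 km east, -37.1 km north

Distance from S−P lag: d = Δt · v_P v_S / (v_P − v_S) = Δt · (6.44·3.95)/(6.44−3.95) ≈ 10.2161·Δt.
So d_Receiver 1 = 23.64, d_Receiver 2 = 33.09, d_Receiver 3 = 47.12 km.
Circle about each station: (x + 12.0)² + (y + 21.9)² = 23.64²; (x − 19.4)² + (y + 6.8)² = 33.09²; (x + 28.2)² + (y + 4.8)² = 47.12².
Subtracting the Receiver 1 equation from the Receiver 2 and Receiver 3 equations removes the quadratic terms:
62.8 x + 30.2 y = -737.11
-32.4 x + 34.2 y = -1466.77
Solving the 2×2 system: x ≈ 6.1, y ≈ -37.1 km.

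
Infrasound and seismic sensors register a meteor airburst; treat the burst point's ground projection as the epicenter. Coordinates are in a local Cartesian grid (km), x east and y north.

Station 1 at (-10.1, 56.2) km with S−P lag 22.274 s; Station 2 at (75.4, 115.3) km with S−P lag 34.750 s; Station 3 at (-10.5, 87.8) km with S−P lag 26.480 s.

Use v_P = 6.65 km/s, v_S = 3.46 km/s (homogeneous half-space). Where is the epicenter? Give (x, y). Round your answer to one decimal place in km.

Distance from S−P lag: d = Δt · v_P v_S / (v_P − v_S) = Δt · (6.65·3.46)/(6.65−3.46) ≈ 7.2129·Δt.
So d_Station 1 = 160.66, d_Station 2 = 250.65, d_Station 3 = 191.00 km.
Circle about each station: (x + 10.1)² + (y − 56.2)² = 160.66²; (x − 75.4)² + (y − 115.3)² = 250.65²; (x + 10.5)² + (y − 87.8)² = 191.00².
Subtracting the Station 1 equation from the Station 2 and Station 3 equations removes the quadratic terms:
171.0 x + 118.2 y = -21294.99
-0.8 x + 63.2 y = -6110.72
Solving the 2×2 system: x ≈ -57.2, y ≈ -97.4 km.

-57.2 km east, -97.4 km north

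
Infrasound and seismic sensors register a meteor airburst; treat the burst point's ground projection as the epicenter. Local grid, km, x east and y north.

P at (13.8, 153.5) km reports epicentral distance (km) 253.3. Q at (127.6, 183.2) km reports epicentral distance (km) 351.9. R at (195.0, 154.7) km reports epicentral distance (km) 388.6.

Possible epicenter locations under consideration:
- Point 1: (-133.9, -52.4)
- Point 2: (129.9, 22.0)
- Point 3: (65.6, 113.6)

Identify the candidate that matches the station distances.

Point 1

For each candidate, compare |candidate − station| to the reported distance:
Point 1: residuals P 0.1, Q 0.1, R 0.1 → max 0.1 km
Point 2: residuals P 77.9, Q 190.7, R 240.8 → max 240.8 km
Point 3: residuals P 187.9, Q 258.7, R 252.8 → max 258.7 km
Only Point 1 has all residuals ≈ 0.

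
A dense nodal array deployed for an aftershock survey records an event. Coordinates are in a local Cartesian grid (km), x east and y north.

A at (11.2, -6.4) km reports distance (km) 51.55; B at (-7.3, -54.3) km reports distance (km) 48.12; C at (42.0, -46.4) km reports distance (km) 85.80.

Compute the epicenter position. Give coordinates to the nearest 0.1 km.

Circle about each station: (x − 11.2)² + (y + 6.4)² = 51.55²; (x + 7.3)² + (y + 54.3)² = 48.12²; (x − 42.0)² + (y + 46.4)² = 85.80².
Subtracting the A equation from the B and C equations removes the quadratic terms:
-37.0 x − 95.8 y = 3177.25
61.6 x − 80.0 y = -953.68
Solving the 2×2 system: x ≈ -39.0, y ≈ -18.1 km.

-39.0 km east, -18.1 km north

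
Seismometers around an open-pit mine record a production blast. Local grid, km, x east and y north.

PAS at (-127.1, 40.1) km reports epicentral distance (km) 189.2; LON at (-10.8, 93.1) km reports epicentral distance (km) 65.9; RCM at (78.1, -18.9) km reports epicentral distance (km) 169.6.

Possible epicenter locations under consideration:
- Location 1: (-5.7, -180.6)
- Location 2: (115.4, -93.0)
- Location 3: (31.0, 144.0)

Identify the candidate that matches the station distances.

For each candidate, compare |candidate − station| to the reported distance:
Location 1: residuals PAS 62.7, LON 207.8, RCM 12.5 → max 207.8 km
Location 2: residuals PAS 87.4, LON 159.0, RCM 86.6 → max 159.0 km
Location 3: residuals PAS 0.0, LON 0.0, RCM 0.0 → max 0.0 km
Only Location 3 has all residuals ≈ 0.

Location 3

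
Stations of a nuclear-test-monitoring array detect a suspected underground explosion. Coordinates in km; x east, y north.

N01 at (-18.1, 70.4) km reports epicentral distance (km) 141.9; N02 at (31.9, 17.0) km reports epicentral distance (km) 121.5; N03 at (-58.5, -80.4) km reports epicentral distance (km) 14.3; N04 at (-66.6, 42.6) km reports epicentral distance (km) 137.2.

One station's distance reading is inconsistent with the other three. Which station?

Solve using three stations at a time. Using N01, N02, N03 (subtract circle equations pairwise → linear system) gives (x, y) ≈ (-56.7, -66.2).
Distances from that point to each station vs reported:
  N01: calculated 141.9 vs reported 141.9 → residual 0.0 km
  N02: calculated 121.5 vs reported 121.5 → residual 0.0 km
  N03: calculated 14.4 vs reported 14.3 → residual 0.1 km
  N04: calculated 109.2 vs reported 137.2 → residual 28.0 km
N01, N02, N03 are mutually consistent (residuals ≈ 0); N04 is off by 28.0 km.

N04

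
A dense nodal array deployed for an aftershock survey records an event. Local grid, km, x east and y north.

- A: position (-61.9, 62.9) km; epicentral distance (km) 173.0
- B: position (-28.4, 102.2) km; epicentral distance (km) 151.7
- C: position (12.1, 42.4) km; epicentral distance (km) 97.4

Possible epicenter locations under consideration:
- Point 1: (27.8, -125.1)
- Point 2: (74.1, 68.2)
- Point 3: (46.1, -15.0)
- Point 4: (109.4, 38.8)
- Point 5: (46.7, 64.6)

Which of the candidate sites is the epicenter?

Point 4

For each candidate, compare |candidate − station| to the reported distance:
Point 1: residuals A 35.3, B 82.4, C 70.8 → max 82.4 km
Point 2: residuals A 36.9, B 43.7, C 30.2 → max 43.7 km
Point 3: residuals A 39.8, B 12.8, C 30.7 → max 39.8 km
Point 4: residuals A 0.0, B 0.0, C 0.0 → max 0.0 km
Point 5: residuals A 64.4, B 67.7, C 56.3 → max 67.7 km
Only Point 4 has all residuals ≈ 0.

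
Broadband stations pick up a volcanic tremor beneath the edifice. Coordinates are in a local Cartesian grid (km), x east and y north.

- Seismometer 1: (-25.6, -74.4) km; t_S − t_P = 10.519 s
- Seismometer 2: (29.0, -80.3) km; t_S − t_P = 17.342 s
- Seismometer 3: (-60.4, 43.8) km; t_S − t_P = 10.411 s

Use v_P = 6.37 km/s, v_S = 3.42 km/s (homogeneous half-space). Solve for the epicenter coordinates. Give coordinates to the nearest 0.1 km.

Distance from S−P lag: d = Δt · v_P v_S / (v_P − v_S) = Δt · (6.37·3.42)/(6.37−3.42) ≈ 7.3849·Δt.
So d_Seismometer 1 = 77.68, d_Seismometer 2 = 128.07, d_Seismometer 3 = 76.88 km.
Circle about each station: (x + 25.6)² + (y + 74.4)² = 77.68²; (x − 29.0)² + (y + 80.3)² = 128.07²; (x + 60.4)² + (y − 43.8)² = 76.88².
Subtracting the Seismometer 1 equation from the Seismometer 2 and Seismometer 3 equations removes the quadratic terms:
109.2 x − 11.8 y = -9269.37
-69.6 x + 236.4 y = -500.47
Solving the 2×2 system: x ≈ -87.9, y ≈ -28.0 km.

x ≈ -87.9 km, y ≈ -28.0 km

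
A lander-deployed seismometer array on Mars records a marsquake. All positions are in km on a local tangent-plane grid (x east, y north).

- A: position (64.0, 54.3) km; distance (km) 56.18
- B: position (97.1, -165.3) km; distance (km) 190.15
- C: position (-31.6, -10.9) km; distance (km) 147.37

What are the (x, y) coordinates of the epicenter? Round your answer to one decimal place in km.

Circle about each station: (x − 64.0)² + (y − 54.3)² = 56.18²; (x − 97.1)² + (y + 165.3)² = 190.15²; (x + 31.6)² + (y + 10.9)² = 147.37².
Subtracting pairs of circle equations eliminates x²+y² and gives linear equations (the radical axes):
66.2 x − 439.2 y = -3292.82
-191.2 x − 130.4 y = -24488.84
Solving the 2×2 system: x ≈ 111.5, y ≈ 24.3 km.

111.5 km east, 24.3 km north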